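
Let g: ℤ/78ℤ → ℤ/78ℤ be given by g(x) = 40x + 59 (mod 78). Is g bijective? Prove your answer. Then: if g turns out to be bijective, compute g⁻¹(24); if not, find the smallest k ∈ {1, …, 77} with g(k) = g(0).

Recall: g is injective if g(a) = g(b) implies a = b.
We have gcd(40, 78) = 2 > 1. Taking a = 0 and b = 39: g(0) = 59 and g(39) = 40·39 + 59 = 1619 ≡ 59 (mod 78).
So g(0) = g(39) while 0 ≠ 39, so g is not injective, hence not bijective.
Since g is not bijective, we find the least positive k with g(k) = g(0): this means 40k ≡ 0 (mod 78), i.e. 78 ∣ 40k. Since gcd(40, 78) = 2, dividing through by 2 this holds exactly when 39 ∣ 20k, and as gcd(20, 39) = 1, exactly when 39 ∣ k.
The smallest positive such k is 39.

39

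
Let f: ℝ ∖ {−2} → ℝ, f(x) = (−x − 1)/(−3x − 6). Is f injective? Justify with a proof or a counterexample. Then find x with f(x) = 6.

-35/17

Suppose f(a) = f(b). Cross-multiplying: (−a − 1)(−3b − 6) = (−b − 1)(−3a − 6).
Expanding both sides and cancelling the symmetric terms leaves 3·(a − b) = 0. Since 3 ≠ 0, a = b. Therefore f is injective.
Solving f(x) = 6: cross-multiplying gives −x − 1 = 6(−3x − 6), which rearranges to 17x = −35, so x = −35/17.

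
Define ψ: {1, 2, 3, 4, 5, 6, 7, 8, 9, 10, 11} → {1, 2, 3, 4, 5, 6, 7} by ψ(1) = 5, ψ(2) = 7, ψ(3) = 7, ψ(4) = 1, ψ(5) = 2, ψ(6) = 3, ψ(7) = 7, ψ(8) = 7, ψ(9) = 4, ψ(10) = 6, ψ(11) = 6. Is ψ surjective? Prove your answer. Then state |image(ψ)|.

Every element of the codomain has a preimage: 1 = ψ(4), 2 = ψ(5), 3 = ψ(6), 4 = ψ(9), 5 = ψ(1), 6 = ψ(10), 7 = ψ(2).
So ψ is surjective.
The image of ψ is {1, 2, 3, 4, 5, 6, 7}, which has 7 elements.

7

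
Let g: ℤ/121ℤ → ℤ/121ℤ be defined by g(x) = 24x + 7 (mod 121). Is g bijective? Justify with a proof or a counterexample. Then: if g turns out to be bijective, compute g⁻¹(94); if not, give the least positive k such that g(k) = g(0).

49

Suppose g(u) = g(v) in ℤ/121ℤ. Then 24u + 7 ≡ 24v + 7 (mod 121), hence 24(u − v) ≡ 0 (mod 121).
Since gcd(24, 121) = 1, 24 is invertible modulo 121, thus u − v ≡ 0 (mod 121), i.e. u = v.
We now compute 24⁻¹ mod 121 explicitly. Euclid's algorithm: 121 = 5·24 + 1; back-substituting gives 1 = 116·24 − 23·121, so 24⁻¹ ≡ 116 (mod 121).
For any y ∈ ℤ/121ℤ, x = 116(y − 7) mod 121 satisfies g(x) = 24·116(y − 7) + 7 ≡ y (since 24·116 ≡ 1 mod 121). So every y has a preimage.
Hence g is bijective.
Since g is bijective, we find g⁻¹(94): we need 24x ≡ 94 − 7 ≡ 87 (mod 121). Using 24⁻¹ = 116: x ≡ 116·87 = 10092 = 83·121 + 49, so x = 49.
Check: g(49) = 24·49 + 7 = 1183 = 9·121 + 94 ≡ 94 (mod 121).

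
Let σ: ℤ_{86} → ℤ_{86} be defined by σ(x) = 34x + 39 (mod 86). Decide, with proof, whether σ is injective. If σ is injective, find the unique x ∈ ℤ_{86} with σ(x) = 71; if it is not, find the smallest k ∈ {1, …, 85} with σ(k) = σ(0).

43

We have gcd(34, 86) = 2 > 1. Taking s = 0 and t = 43: σ(0) = 39 and σ(43) = 34·43 + 39 = 1501 ≡ 39 (mod 86).
So σ(0) = σ(43) while 0 ≠ 43, thus σ is not injective.
Since σ is not injective, we find the least positive k with σ(k) = σ(0): this means 34k ≡ 0 (mod 86), i.e. 86 ∣ 34k. Since gcd(34, 86) = 2, dividing through by 2 this holds exactly when 43 ∣ 17k, and as gcd(17, 43) = 1, exactly when 43 ∣ k.
The smallest positive such k is 43.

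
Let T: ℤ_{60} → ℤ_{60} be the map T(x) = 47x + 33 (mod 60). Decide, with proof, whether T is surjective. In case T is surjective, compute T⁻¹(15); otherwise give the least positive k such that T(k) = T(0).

6

Since gcd(47, 60) = 1, 47 is invertible modulo 60. Euclid's algorithm: 60 = 1·47 + 13, 47 = 3·13 + 8, 13 = 1·8 + 5, 8 = 1·5 + 3, 5 = 1·3 + 2, 3 = 1·2 + 1; back-substituting gives 1 = 23·47 − 18·60, so 47⁻¹ ≡ 23 (mod 60).
Then y ↦ 23(y − 33) is a two-sided inverse to T, so every y ∈ ℤ_{60} has a preimage.
Hence T is surjective.
Since T is surjective, we find T⁻¹(15): we need 47x ≡ 15 − 33 ≡ 42 (mod 60). Using 47⁻¹ = 23: x ≡ 23·42 = 966 = 16·60 + 6, so x = 6.
Check: T(6) = 47·6 + 33 = 315 = 5·60 + 15 ≡ 15 (mod 60).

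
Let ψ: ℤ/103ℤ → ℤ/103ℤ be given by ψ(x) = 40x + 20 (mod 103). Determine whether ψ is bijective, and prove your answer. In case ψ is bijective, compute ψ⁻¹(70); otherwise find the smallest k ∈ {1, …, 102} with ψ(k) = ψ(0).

Suppose ψ(s) = ψ(t) in ℤ/103ℤ. Then 40s + 20 ≡ 40t + 20 (mod 103), thus 40(s − t) ≡ 0 (mod 103).
Since gcd(40, 103) = 1, 40 is invertible modulo 103, thus s − t ≡ 0 (mod 103), i.e. s = t.
We now compute 40⁻¹ mod 103 explicitly. Euclid's algorithm: 103 = 2·40 + 23, 40 = 1·23 + 17, 23 = 1·17 + 6, 17 = 2·6 + 5, 6 = 1·5 + 1; back-substituting gives 1 = 85·40 − 33·103, so 40⁻¹ ≡ 85 (mod 103).
Then y ↦ 85(y − 20) is a two-sided inverse to ψ, so every y ∈ ℤ/103ℤ has a preimage.
Therefore ψ is bijective.
Since ψ is bijective, we compute ψ⁻¹(70): solve 40x + 20 ≡ 70 (mod 103), i.e. 40x ≡ 50 (mod 103).
Multiplying by 40⁻¹ = 85 gives x ≡ 85·50 = 4250 = 41·103 + 27 ≡ 27 (mod 103).
Check: ψ(27) = 40·27 + 20 = 1100 = 10·103 + 70 ≡ 70 (mod 103).

27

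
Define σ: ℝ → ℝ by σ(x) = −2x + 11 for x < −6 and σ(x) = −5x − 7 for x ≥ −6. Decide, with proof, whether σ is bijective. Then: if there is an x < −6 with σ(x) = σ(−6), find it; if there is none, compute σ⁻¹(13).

-4

Both pieces are strictly decreasing (slopes −2 and −5), so each is injective on its own interval.
The left piece maps (−∞, −6) onto (23, ∞); the right piece maps [−6, ∞) onto (−∞, 23].
Since 23 = 23, the images partition ℝ: σ is injective and surjective, hence bijective.
Because the two images are disjoint, no x < −6 has σ(x) = σ(−6), so we compute σ⁻¹(13): 13 lies in (−∞, 23], so solve −5x − 7 = 13: x = (13 + 7)/(−5) = −4.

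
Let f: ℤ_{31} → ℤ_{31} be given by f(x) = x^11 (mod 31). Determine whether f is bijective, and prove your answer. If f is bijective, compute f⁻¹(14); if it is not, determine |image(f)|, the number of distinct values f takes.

9

Since 31 is prime, the nonzero elements of ℤ_{31} form a cyclic group of order 30.
As gcd(11, 30) = 1, raising to the 11th power is a bijection on this group: if a^11 ≡ b^11 then (ab^{−1})^11 = 1, and the only element of order dividing gcd(11, 30) = 1 is 1, so a = b.
With f(0) = 0 this makes f injective on all of ℤ_{31}, hence bijective (finite equal-size domain and codomain). In particular f is bijective.
Since f is bijective, we find the preimage of 14. The inverse of x ↦ x^11 on (ℤ_{31})^× is x ↦ x^11, because 11·11 = 121 = 4·30 + 1 ≡ 1 (mod 30) and x^{30} = 1 for x ≠ 0 (Fermat). So f⁻¹(14) = 14^11 mod 31.
Repeated squaring mod 31: 14^1 ≡ 14, 14^2 ≡ 14² = 196 ≡ 10, 14^4 ≡ 10² = 100 ≡ 7, 14^8 ≡ 7² = 49 ≡ 18. Since 11 = 8 + 2 + 1, 14^11 ≡ 18·10·14: 18·10 = 180 ≡ 25, then 25·14 = 350 ≡ 9. So 14^11 ≡ 9 (mod 31).
Hence f⁻¹(14) = 9.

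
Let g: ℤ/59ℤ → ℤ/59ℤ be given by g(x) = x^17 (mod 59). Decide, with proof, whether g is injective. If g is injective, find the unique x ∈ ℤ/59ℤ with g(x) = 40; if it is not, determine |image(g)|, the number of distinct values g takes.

56

Since 59 is prime, the nonzero elements of ℤ/59ℤ form a cyclic group of order 58.
As gcd(17, 58) = 1, raising to the 17th power is a bijection on this group: if a^17 ≡ b^17 then (ab^{−1})^17 = 1, and the only element of order dividing gcd(17, 58) = 1 is 1, so a = b.
With g(0) = 0 this makes g injective on all of ℤ/59ℤ, hence bijective (finite equal-size domain and codomain). In particular g is injective.
Since g is injective, we find the preimage of 40. The inverse of x ↦ x^17 on (ℤ/59ℤ)^× is x ↦ x^41, because 17·41 = 697 = 12·58 + 1 ≡ 1 (mod 58) and x^{58} = 1 for x ≠ 0 (Fermat). So g⁻¹(40) = 40^41 mod 59.
Repeated squaring mod 59: 40^1 ≡ 40, 40^2 ≡ 40² = 1600 ≡ 7, 40^4 ≡ 7² = 49, 40^8 ≡ 49² = 2401 ≡ 41, 40^16 ≡ 41² = 1681 ≡ 29, 40^32 ≡ 29² = 841 ≡ 15. Since 41 = 32 + 8 + 1, 40^41 ≡ 15·41·40: 15·41 = 615 ≡ 25, then 25·40 = 1000 ≡ 56. So 40^41 ≡ 56 (mod 59).
Hence g⁻¹(40) = 56.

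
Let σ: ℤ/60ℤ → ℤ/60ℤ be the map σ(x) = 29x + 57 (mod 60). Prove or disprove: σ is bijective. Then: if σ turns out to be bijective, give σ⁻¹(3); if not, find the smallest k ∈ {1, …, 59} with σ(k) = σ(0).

54

By definition, injectivity means: for all x_1, x_2 in the domain, σ(x_1) = σ(x_2) implies x_1 = x_2.
Suppose σ(x_1) = σ(x_2) in ℤ/60ℤ. Then 29x_1 + 57 ≡ 29x_2 + 57 (mod 60), so 29(x_1 − x_2) ≡ 0 (mod 60).
Since gcd(29, 60) = 1, 29 is invertible modulo 60, thus x_1 − x_2 ≡ 0 (mod 60), i.e. x_1 = x_2.
We now compute 29⁻¹ mod 60 explicitly. Euclid's algorithm: 60 = 2·29 + 2, 29 = 14·2 + 1; back-substituting gives 1 = 29·29 − 14·60, so 29⁻¹ ≡ 29 (mod 60).
For any y ∈ ℤ/60ℤ, x = 29(y − 57) mod 60 satisfies σ(x) = 29·29(y − 57) + 57 ≡ y (since 29·29 ≡ 1 mod 60). So every y has a preimage.
Thus σ is bijective.
Since σ is bijective, we compute σ⁻¹(3): solve 29x + 57 ≡ 3 (mod 60), i.e. 29x ≡ 6 (mod 60).
Multiplying by 29⁻¹ = 29 gives x ≡ 29·6 = 174 = 2·60 + 54 ≡ 54 (mod 60).
Check: σ(54) = 29·54 + 57 = 1623 = 27·60 + 3 ≡ 3 (mod 60).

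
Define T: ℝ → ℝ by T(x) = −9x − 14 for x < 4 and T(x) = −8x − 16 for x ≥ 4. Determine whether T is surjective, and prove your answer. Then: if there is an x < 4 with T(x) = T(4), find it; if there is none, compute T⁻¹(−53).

34/9

Both pieces are strictly decreasing (slopes −9 and −8), so each is injective on its own interval.
The left piece maps (−∞, 4) onto (−50, ∞); the right piece maps [4, ∞) onto (−∞, −48].
The union (−50, ∞) ∪ (−∞, −48] covers ℝ, so T is surjective.
For the follow-up: the images overlap, so an x < 4 with T(x) = T(4) exists. T(4) = −48; solving −9x − 14 = −48 for x < 4 gives x = (−48 + 14)/(−9) = 34/9.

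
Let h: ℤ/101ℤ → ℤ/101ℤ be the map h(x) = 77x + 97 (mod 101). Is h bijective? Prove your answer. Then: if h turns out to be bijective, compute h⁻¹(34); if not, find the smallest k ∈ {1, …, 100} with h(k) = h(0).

91

Suppose h(a) = h(b) in ℤ/101ℤ. Then 77a + 97 ≡ 77b + 97 (mod 101), therefore 77(a − b) ≡ 0 (mod 101).
Since gcd(77, 101) = 1, 77 is invertible modulo 101, hence a − b ≡ 0 (mod 101), i.e. a = b.
We now compute 77⁻¹ mod 101 explicitly. Euclid's algorithm: 101 = 1·77 + 24, 77 = 3·24 + 5, 24 = 4·5 + 4, 5 = 1·4 + 1; back-substituting gives 1 = 21·77 − 16·101, so 77⁻¹ ≡ 21 (mod 101).
Then y ↦ 21(y − 97) is a two-sided inverse to h, so every y ∈ ℤ/101ℤ has a preimage.
Hence h is bijective.
Since h is bijective, we compute h⁻¹(34): solve 77x + 97 ≡ 34 (mod 101), i.e. 77x ≡ 38 (mod 101).
Multiplying by 77⁻¹ = 21 gives x ≡ 21·38 = 798 = 7·101 + 91 ≡ 91 (mod 101).
Check: h(91) = 77·91 + 97 = 7104 = 70·101 + 34 ≡ 34 (mod 101).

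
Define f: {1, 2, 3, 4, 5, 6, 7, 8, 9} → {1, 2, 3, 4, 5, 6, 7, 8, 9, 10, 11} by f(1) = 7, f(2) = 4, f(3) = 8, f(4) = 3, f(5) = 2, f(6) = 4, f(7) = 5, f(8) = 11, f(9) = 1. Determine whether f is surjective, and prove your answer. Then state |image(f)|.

No element maps to 6, so f is not surjective.
The image of f is {1, 2, 3, 4, 5, 7, 8, 11}, which has 8 elements.

8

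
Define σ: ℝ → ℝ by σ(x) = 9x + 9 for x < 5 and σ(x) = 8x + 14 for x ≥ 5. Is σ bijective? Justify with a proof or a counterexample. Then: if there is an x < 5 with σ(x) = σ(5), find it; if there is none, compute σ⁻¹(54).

5

Both pieces are strictly increasing (slopes 9 and 8), so each is injective on its own interval.
The left piece maps (−∞, 5) onto (−∞, 54); the right piece maps [5, ∞) onto [54, ∞).
Since 54 = 54, the images partition ℝ: σ is injective and surjective, hence bijective.
Because the two images are disjoint, no x < 5 has σ(x) = σ(5), so we compute σ⁻¹(54): 54 lies in [54, ∞), so solve 8x + 14 = 54: x = (54 − 14)/8 = 5.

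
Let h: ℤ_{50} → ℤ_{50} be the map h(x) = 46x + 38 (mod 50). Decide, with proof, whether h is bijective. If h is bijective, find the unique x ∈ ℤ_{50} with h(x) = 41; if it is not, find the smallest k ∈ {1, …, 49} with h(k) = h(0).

25

We have gcd(46, 50) = 2 > 1. Taking s = 0 and t = 25: h(0) = 38 and h(25) = 46·25 + 38 = 1188 ≡ 38 (mod 50).
So h(0) = h(25) while 0 ≠ 25, thus h is not injective, hence not bijective.
Since h is not bijective, we find the least positive k with h(k) = h(0): this means 46k ≡ 0 (mod 50), i.e. 50 ∣ 46k. Since gcd(46, 50) = 2, dividing through by 2 this holds exactly when 25 ∣ 23k, and as gcd(23, 25) = 1, exactly when 25 ∣ k.
The smallest positive such k is 25.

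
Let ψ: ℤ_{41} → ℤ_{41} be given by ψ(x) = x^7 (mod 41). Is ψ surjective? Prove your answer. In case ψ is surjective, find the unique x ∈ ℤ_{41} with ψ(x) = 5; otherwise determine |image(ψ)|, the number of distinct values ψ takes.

Since 41 is prime, the nonzero elements of ℤ_{41} form a cyclic group of order 40.
As gcd(7, 40) = 1, raising to the 7th power is a bijection on this group: if x_1^7 ≡ x_2^7 then (x_1x_2^{−1})^7 = 1, and the only element of order dividing gcd(7, 40) = 1 is 1, so x_1 = x_2.
With ψ(0) = 0 this makes ψ injective on all of ℤ_{41}, hence bijective (finite equal-size domain and codomain). In particular ψ is surjective.
Since ψ is surjective, we find the preimage of 5. The inverse of x ↦ x^7 on (ℤ_{41})^× is x ↦ x^23, because 7·23 = 161 = 4·40 + 1 ≡ 1 (mod 40) and x^{40} = 1 for x ≠ 0 (Fermat). So ψ⁻¹(5) = 5^23 mod 41.
Repeated squaring mod 41: 5^1 ≡ 5, 5^2 ≡ 5² = 25, 5^4 ≡ 25² = 625 ≡ 10, 5^8 ≡ 10² = 100 ≡ 18, 5^16 ≡ 18² = 324 ≡ 37. Since 23 = 16 + 4 + 2 + 1, 5^23 ≡ 37·10·25·5: 37·10 = 370 ≡ 1, then 1·25 = 25, then 25·5 = 125 ≡ 2. So 5^23 ≡ 2 (mod 41).
Hence ψ⁻¹(5) = 2.

2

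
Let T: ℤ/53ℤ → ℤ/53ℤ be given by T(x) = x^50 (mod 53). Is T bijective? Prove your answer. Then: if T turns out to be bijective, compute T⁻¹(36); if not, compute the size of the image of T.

T(26): Repeated squaring mod 53: 26^1 ≡ 26, 26^2 ≡ 26² = 676 ≡ 40, 26^4 ≡ 40² = 1600 ≡ 10, 26^8 ≡ 10² = 100 ≡ 47, 26^16 ≡ 47² = 2209 ≡ 36, 26^32 ≡ 36² = 1296 ≡ 24. Since 50 = 32 + 16 + 2, 26^50 ≡ 24·36·40: 24·36 = 864 ≡ 16, then 16·40 = 640 ≡ 4. So 26^50 ≡ 4 (mod 53).
T(27): Repeated squaring mod 53: 27^1 ≡ 27, 27^2 ≡ 27² = 729 ≡ 40, 27^4 ≡ 40² = 1600 ≡ 10, 27^8 ≡ 10² = 100 ≡ 47, 27^16 ≡ 47² = 2209 ≡ 36, 27^32 ≡ 36² = 1296 ≡ 24. Since 50 = 32 + 16 + 2, 27^50 ≡ 24·36·40: 24·36 = 864 ≡ 16, then 16·40 = 640 ≡ 4. So 27^50 ≡ 4 (mod 53).
So T(26) = T(27) = 4 while 26 ≠ 27, therefore T is not injective, hence not bijective.
Since T is not bijective, we determine |image(T)|. Computing x^50 mod 53 for each x (by repeated squaring, reducing mod 53 at every step), the values T(0), T(1), …, T(52) are: 0, 1, 40, 6, 10, 17, 28, 13, 29, 36, 44, 46, 7, 16, 43, 49, 47, 42, 9, 37, 11, 25, 38, 52, 15, 24, 4, 4, 24, 15, 52, 38, 25, 11, 37, 9, 42, 47, 49, 43, 16, 7, 46, 44, 36, 29, 13, 28, 17, 10, 6, 40, 1.
The distinct values are {0, 1, 4, 6, 7, 9, 10, 11, 13, 15, 16, 17, 24, 25, 28, 29, 36, 37, 38, 40, 42, 43, 44, 46, 47, 49, 52}; there are 27 of them.

27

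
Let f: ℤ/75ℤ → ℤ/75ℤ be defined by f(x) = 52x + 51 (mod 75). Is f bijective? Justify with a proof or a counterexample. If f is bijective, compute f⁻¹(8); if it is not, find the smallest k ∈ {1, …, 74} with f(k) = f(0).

41

Suppose f(s) = f(t) in ℤ/75ℤ. Then 52s + 51 ≡ 52t + 51 (mod 75), hence 52(s − t) ≡ 0 (mod 75).
Since gcd(52, 75) = 1, 52 is invertible modulo 75, so s − t ≡ 0 (mod 75), i.e. s = t.
We now compute 52⁻¹ mod 75 explicitly. Euclid's algorithm: 75 = 1·52 + 23, 52 = 2·23 + 6, 23 = 3·6 + 5, 6 = 1·5 + 1; back-substituting gives 1 = 13·52 − 9·75, so 52⁻¹ ≡ 13 (mod 75).
Then y ↦ 13(y − 51) is a two-sided inverse to f, so every y ∈ ℤ/75ℤ has a preimage.
Therefore f is bijective.
Since f is bijective, we find f⁻¹(8): we need 52x ≡ 8 − 51 ≡ 32 (mod 75). Using 52⁻¹ = 13: x ≡ 13·32 = 416 = 5·75 + 41, so x = 41.
Check: f(41) = 52·41 + 51 = 2183 = 29·75 + 8 ≡ 8 (mod 75).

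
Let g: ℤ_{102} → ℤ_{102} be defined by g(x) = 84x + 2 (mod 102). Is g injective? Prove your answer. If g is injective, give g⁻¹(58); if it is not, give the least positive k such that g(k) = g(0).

17

We have gcd(84, 102) = 6 > 1. Taking s = 0 and t = 17: g(0) = 2 and g(17) = 84·17 + 2 = 1430 ≡ 2 (mod 102).
So g(0) = g(17) while 0 ≠ 17, hence g is not injective.
Since g is not injective, we find the least positive k with g(k) = g(0): this means 84k ≡ 0 (mod 102), i.e. 102 ∣ 84k. Since gcd(84, 102) = 6, dividing through by 6 this holds exactly when 17 ∣ 14k, and as gcd(14, 17) = 1, exactly when 17 ∣ k.
The smallest positive such k is 17.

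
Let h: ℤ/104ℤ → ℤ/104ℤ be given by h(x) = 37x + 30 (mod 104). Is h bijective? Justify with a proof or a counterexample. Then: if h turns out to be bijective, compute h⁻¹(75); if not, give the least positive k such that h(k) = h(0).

49

If h(u) = h(v), then 37u ≡ 37v (mod 104). Because gcd(37, 104) = 1, we may cancel 37 to get u ≡ v (mod 104).
We now compute 37⁻¹ mod 104 explicitly. Euclid's algorithm: 104 = 2·37 + 30, 37 = 1·30 + 7, 30 = 4·7 + 2, 7 = 3·2 + 1; back-substituting gives 1 = 45·37 − 16·104, so 37⁻¹ ≡ 45 (mod 104).
For any y ∈ ℤ/104ℤ, x = 45(y − 30) mod 104 satisfies h(x) = 37·45(y − 30) + 30 ≡ y (since 37·45 ≡ 1 mod 104). So every y has a preimage.
Therefore h is bijective.
Since h is bijective, we compute h⁻¹(75): solve 37x + 30 ≡ 75 (mod 104), i.e. 37x ≡ 45 (mod 104).
Multiplying by 37⁻¹ = 45 gives x ≡ 45·45 = 2025 = 19·104 + 49 ≡ 49 (mod 104).
Check: h(49) = 37·49 + 30 = 1843 = 17·104 + 75 ≡ 75 (mod 104).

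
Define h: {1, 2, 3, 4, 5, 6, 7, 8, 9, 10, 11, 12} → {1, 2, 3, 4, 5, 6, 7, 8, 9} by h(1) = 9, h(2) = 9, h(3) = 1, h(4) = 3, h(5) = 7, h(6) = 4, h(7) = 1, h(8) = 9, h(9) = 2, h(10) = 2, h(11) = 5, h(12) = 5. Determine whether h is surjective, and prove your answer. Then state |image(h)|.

No element maps to 6, so h is not surjective.
The image of h is {1, 2, 3, 4, 5, 7, 9}, which has 7 elements.

7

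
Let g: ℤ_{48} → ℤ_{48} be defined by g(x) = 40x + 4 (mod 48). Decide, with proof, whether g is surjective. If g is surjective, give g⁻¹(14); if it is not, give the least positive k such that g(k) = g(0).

6

By definition, g is surjective if every y in the codomain equals g(x) for some x in the domain.
Since gcd(40, 48) = 8, we have 40x ≡ 0 (mod 8) for all x, so g(x) ≡ 4 (mod 8).
But 0 ≢ 4 (mod 8), so 0 ∈ ℤ_{48} has no preimage. So g is not surjective.
Since g is not surjective, we find the least positive k with g(k) = g(0): this means 40k ≡ 0 (mod 48), i.e. 48 ∣ 40k. Since gcd(40, 48) = 8, dividing through by 8 this holds exactly when 6 ∣ 5k, and as gcd(5, 6) = 1, exactly when 6 ∣ k.
The smallest positive such k is 6.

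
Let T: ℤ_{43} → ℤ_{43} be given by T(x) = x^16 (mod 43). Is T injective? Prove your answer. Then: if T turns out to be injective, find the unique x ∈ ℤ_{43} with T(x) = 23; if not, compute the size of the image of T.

22

T(21): Repeated squaring mod 43: 21^1 ≡ 21, 21^2 ≡ 21² = 441 ≡ 11, 21^4 ≡ 11² = 121 ≡ 35, 21^8 ≡ 35² = 1225 ≡ 21, 21^16 ≡ 21² = 441 ≡ 11. So 21^16 ≡ 11 (mod 43).
T(22): Repeated squaring mod 43: 22^1 ≡ 22, 22^2 ≡ 22² = 484 ≡ 11, 22^4 ≡ 11² = 121 ≡ 35, 22^8 ≡ 35² = 1225 ≡ 21, 22^16 ≡ 21² = 441 ≡ 11. So 22^16 ≡ 11 (mod 43).
So T(21) = T(22) = 11 while 21 ≠ 22, so T is not injective.
Since T is not injective, we determine |image(T)|. Computing x^16 mod 43 for each x (by repeated squaring, reducing mod 43 at every step), the values T(0), T(1), …, T(42) are: 0, 1, 4, 23, 16, 40, 6, 36, 21, 13, 31, 35, 24, 25, 15, 17, 41, 14, 9, 10, 38, 11, 11, 38, 10, 9, 14, 41, 17, 15, 25, 24, 35, 31, 13, 21, 36, 6, 40, 16, 23, 4, 1.
The distinct values are {0, 1, 4, 6, 9, 10, 11, 13, 14, 15, 16, 17, 21, 23, 24, 25, 31, 35, 36, 38, 40, 41}; there are 22 of them.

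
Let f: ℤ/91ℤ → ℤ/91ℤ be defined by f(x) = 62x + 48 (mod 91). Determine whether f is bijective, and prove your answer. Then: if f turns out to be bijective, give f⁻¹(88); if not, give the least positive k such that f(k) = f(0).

30

Recall: f is injective if f(u) = f(v) implies u = v.
If f(u) = f(v), then 62u ≡ 62v (mod 91). Because gcd(62, 91) = 1, we may cancel 62 to get u ≡ v (mod 91).
We now compute 62⁻¹ mod 91 explicitly. Euclid's algorithm: 91 = 1·62 + 29, 62 = 2·29 + 4, 29 = 7·4 + 1; back-substituting gives 1 = 69·62 − 47·91, so 62⁻¹ ≡ 69 (mod 91).
For any y ∈ ℤ/91ℤ, x = 69(y − 48) mod 91 satisfies f(x) = 62·69(y − 48) + 48 ≡ y (since 62·69 ≡ 1 mod 91). So every y has a preimage.
Hence f is bijective.
Since f is bijective, we find f⁻¹(88): we need 62x ≡ 88 − 48 ≡ 40 (mod 91). Using 62⁻¹ = 69: x ≡ 69·40 = 2760 = 30·91 + 30, so x = 30.
Check: f(30) = 62·30 + 48 = 1908 = 20·91 + 88 ≡ 88 (mod 91).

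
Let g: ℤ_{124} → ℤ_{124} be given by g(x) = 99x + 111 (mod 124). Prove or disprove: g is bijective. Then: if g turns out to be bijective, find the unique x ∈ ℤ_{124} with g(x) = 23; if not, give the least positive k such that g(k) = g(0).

By definition, g is injective when g(a) = g(b) forces a = b.
If g(a) = g(b), then 99a ≡ 99b (mod 124). Because gcd(99, 124) = 1, we may cancel 99 to get a ≡ b (mod 124).
We now compute 99⁻¹ mod 124 explicitly. Euclid's algorithm: 124 = 1·99 + 25, 99 = 3·25 + 24, 25 = 1·24 + 1; back-substituting gives 1 = 119·99 − 95·124, so 99⁻¹ ≡ 119 (mod 124).
Then y ↦ 119(y − 111) is a two-sided inverse to g, so every y ∈ ℤ_{124} has a preimage.
Therefore g is bijective.
Since g is bijective, we compute g⁻¹(23): solve 99x + 111 ≡ 23 (mod 124), i.e. 99x ≡ 36 (mod 124).
Multiplying by 99⁻¹ = 119 gives x ≡ 119·36 = 4284 = 34·124 + 68 ≡ 68 (mod 124).
Check: g(68) = 99·68 + 111 = 6843 = 55·124 + 23 ≡ 23 (mod 124).

68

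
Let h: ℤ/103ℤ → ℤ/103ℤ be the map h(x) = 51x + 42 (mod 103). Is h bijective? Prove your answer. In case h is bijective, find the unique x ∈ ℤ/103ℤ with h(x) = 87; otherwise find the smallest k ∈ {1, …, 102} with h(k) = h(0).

Recall that injectivity means: for all u, v in the domain, h(u) = h(v) implies u = v.
Suppose h(u) = h(v) in ℤ/103ℤ. Then 51u + 42 ≡ 51v + 42 (mod 103), hence 51(u − v) ≡ 0 (mod 103).
Since gcd(51, 103) = 1, 51 is invertible modulo 103, so u − v ≡ 0 (mod 103), i.e. u = v.
We now compute 51⁻¹ mod 103 explicitly. Euclid's algorithm: 103 = 2·51 + 1; back-substituting gives 1 = 101·51 − 50·103, so 51⁻¹ ≡ 101 (mod 103).
Then y ↦ 101(y − 42) is a two-sided inverse to h, so every y ∈ ℤ/103ℤ has a preimage.
So h is bijective.
Since h is bijective, we compute h⁻¹(87): solve 51x + 42 ≡ 87 (mod 103), i.e. 51x ≡ 45 (mod 103).
Multiplying by 51⁻¹ = 101 gives x ≡ 101·45 = 4545 = 44·103 + 13 ≡ 13 (mod 103).
Check: h(13) = 51·13 + 42 = 705 = 6·103 + 87 ≡ 87 (mod 103).

13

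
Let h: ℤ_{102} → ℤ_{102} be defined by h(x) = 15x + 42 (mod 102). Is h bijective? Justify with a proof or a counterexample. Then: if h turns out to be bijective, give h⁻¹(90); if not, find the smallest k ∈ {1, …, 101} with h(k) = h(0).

34

Recall: h is injective if h(s) = h(t) implies s = t.
We have gcd(15, 102) = 3 > 1. Taking s = 0 and t = 34: h(0) = 42 and h(34) = 15·34 + 42 = 552 ≡ 42 (mod 102).
So h(0) = h(34) while 0 ≠ 34, thus h is not injective, hence not bijective.
Since h is not bijective, we find the least positive k with h(k) = h(0): this means 15k ≡ 0 (mod 102), i.e. 102 ∣ 15k. Since gcd(15, 102) = 3, dividing through by 3 this holds exactly when 34 ∣ 5k, and as gcd(5, 34) = 1, exactly when 34 ∣ k.
The smallest positive such k is 34.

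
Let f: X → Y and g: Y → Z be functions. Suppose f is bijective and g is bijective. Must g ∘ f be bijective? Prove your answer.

Injectivity: if g(f(x_1)) = g(f(x_2)) then f(x_1) = f(x_2) (g injective) so x_1 = x_2 (f injective).
Surjectivity: for c ∈ Z pick b with g(b) = c, then a with f(a) = b; then (g ∘ f)(a) = c.
Therefore g ∘ f is bijective.

bijective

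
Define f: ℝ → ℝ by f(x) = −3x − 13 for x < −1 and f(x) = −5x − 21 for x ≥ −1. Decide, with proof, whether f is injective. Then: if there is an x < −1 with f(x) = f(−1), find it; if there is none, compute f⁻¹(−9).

Both pieces are strictly decreasing (slopes −3 and −5), so each is injective on its own interval.
The left piece maps (−∞, −1) onto (−10, ∞); the right piece maps [−1, ∞) onto (−∞, −16].
These images are disjoint, so no value is attained by both pieces. So f is injective.
Because the two images are disjoint, no x < −1 has f(x) = f(−1), so we compute f⁻¹(−9): −9 lies in (−10, ∞), so solve −3x − 13 = −9: x = (−9 + 13)/(−3) = −4/3.

-4/3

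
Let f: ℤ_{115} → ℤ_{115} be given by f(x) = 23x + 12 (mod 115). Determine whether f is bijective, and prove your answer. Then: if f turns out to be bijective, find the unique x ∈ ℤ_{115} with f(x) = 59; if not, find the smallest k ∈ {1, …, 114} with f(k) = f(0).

We have gcd(23, 115) = 23 > 1. Taking u = 0 and v = 5: f(0) = 12 and f(5) = 23·5 + 12 = 127 ≡ 12 (mod 115).
So f(0) = f(5) while 0 ≠ 5, therefore f is not injective, hence not bijective.
Since f is not bijective, we find the least positive k with f(k) = f(0): this means 23k ≡ 0 (mod 115), i.e. 115 ∣ 23k. Since gcd(23, 115) = 23, dividing through by 23 this holds exactly when 5 ∣ k.
The smallest positive such k is 5.

5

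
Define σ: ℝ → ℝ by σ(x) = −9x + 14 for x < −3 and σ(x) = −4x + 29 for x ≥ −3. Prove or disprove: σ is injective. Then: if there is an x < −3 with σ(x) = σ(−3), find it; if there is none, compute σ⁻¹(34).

-5/4

Both pieces are strictly decreasing (slopes −9 and −4), so each is injective on its own interval.
The left piece maps (−∞, −3) onto (41, ∞); the right piece maps [−3, ∞) onto (−∞, 41].
These images are disjoint, so no value is attained by both pieces. Hence σ is injective.
Because the two images are disjoint, no x < −3 has σ(x) = σ(−3), so we compute σ⁻¹(34): 34 lies in (−∞, 41], so solve −4x + 29 = 34: x = (34 − 29)/(−4) = −5/4.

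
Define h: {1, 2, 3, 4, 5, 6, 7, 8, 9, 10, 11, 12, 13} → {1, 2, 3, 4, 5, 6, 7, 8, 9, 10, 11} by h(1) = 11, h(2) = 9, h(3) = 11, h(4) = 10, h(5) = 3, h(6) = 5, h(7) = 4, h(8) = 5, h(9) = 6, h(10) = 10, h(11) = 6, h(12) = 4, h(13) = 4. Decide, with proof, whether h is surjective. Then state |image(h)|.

No element maps to 1, so h is not surjective.
The image of h is {3, 4, 5, 6, 9, 10, 11}, which has 7 elements.

7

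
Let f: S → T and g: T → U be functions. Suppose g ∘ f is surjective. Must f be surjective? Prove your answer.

not surjective

No. Take S = {1}, T = {1, 2, 3}, U = {1}, f(a) = 1 for every a ∈ S, and g(b) = 1 for every b ∈ T.
Then g ∘ f is surjective onto {1}, but 3 ∈ T has no preimage under f, so f is not surjective.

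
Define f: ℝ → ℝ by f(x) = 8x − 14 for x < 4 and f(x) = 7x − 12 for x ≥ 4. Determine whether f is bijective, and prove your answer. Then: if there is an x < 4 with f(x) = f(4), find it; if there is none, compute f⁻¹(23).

Both pieces are strictly increasing (slopes 8 and 7), so each is injective on its own interval.
The left piece maps (−∞, 4) onto (−∞, 18); the right piece maps [4, ∞) onto [16, ∞).
These images overlap. In particular f(4) = 16 (right piece), and solving 8x − 14 = 16 on the left piece gives x = 15/4 < 4.
So f(15/4) = f(4) with 15/4 ≠ 4, and f is not injective, hence not bijective. This x = 15/4 is the requested value below 4.

15/4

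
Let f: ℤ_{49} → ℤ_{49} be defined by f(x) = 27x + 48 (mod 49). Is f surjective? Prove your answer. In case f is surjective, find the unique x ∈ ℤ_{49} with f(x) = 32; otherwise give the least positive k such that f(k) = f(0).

23

By definition, f is surjective if every y in the codomain equals f(x) for some x in the domain.
Since gcd(27, 49) = 1, 27 is invertible modulo 49. Euclid's algorithm: 49 = 1·27 + 22, 27 = 1·22 + 5, 22 = 4·5 + 2, 5 = 2·2 + 1; back-substituting gives 1 = 20·27 − 11·49, so 27⁻¹ ≡ 20 (mod 49).
Then y ↦ 20(y − 48) is a two-sided inverse to f, so every y ∈ ℤ_{49} has a preimage.
Therefore f is surjective.
Since f is surjective, we compute f⁻¹(32): solve 27x + 48 ≡ 32 (mod 49), i.e. 27x ≡ 33 (mod 49).
Multiplying by 27⁻¹ = 20 gives x ≡ 20·33 = 660 = 13·49 + 23 ≡ 23 (mod 49).
Check: f(23) = 27·23 + 48 = 669 = 13·49 + 32 ≡ 32 (mod 49).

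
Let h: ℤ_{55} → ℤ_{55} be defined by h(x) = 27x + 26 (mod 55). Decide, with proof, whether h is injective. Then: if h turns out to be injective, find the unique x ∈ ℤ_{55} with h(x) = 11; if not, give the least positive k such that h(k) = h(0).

30

Suppose h(a) = h(b) in ℤ_{55}. Then 27a + 26 ≡ 27b + 26 (mod 55), thus 27(a − b) ≡ 0 (mod 55).
Since gcd(27, 55) = 1, 27 is invertible modulo 55, therefore a − b ≡ 0 (mod 55), i.e. a = b.
Therefore h is injective.
We now compute 27⁻¹ mod 55 explicitly. Euclid's algorithm: 55 = 2·27 + 1; back-substituting gives 1 = 53·27 − 26·55, so 27⁻¹ ≡ 53 (mod 55).
Since h is injective, we compute h⁻¹(11): solve 27x + 26 ≡ 11 (mod 55), i.e. 27x ≡ 40 (mod 55).
Multiplying by 27⁻¹ = 53 gives x ≡ 53·40 = 2120 = 38·55 + 30 ≡ 30 (mod 55).
Check: h(30) = 27·30 + 26 = 836 = 15·55 + 11 ≡ 11 (mod 55).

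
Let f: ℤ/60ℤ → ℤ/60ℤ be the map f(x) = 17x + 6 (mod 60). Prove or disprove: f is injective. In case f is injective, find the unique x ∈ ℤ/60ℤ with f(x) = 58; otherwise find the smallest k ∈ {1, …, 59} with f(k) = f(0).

Suppose f(u) = f(v) in ℤ/60ℤ. Then 17u + 6 ≡ 17v + 6 (mod 60), thus 17(u − v) ≡ 0 (mod 60).
Since gcd(17, 60) = 1, 17 is invertible modulo 60, hence u − v ≡ 0 (mod 60), i.e. u = v.
Hence f is injective.
We now compute 17⁻¹ mod 60 explicitly. Euclid's algorithm: 60 = 3·17 + 9, 17 = 1·9 + 8, 9 = 1·8 + 1; back-substituting gives 1 = 53·17 − 15·60, so 17⁻¹ ≡ 53 (mod 60).
Since f is injective, we compute f⁻¹(58): solve 17x + 6 ≡ 58 (mod 60), i.e. 17x ≡ 52 (mod 60).
Multiplying by 17⁻¹ = 53 gives x ≡ 53·52 = 2756 = 45·60 + 56 ≡ 56 (mod 60).
Check: f(56) = 17·56 + 6 = 958 = 15·60 + 58 ≡ 58 (mod 60).

56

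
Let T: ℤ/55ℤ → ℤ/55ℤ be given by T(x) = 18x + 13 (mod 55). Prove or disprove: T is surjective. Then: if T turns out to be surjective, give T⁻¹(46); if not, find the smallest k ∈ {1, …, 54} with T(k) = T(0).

11

Since gcd(18, 55) = 1, 18 is invertible modulo 55. Euclid's algorithm: 55 = 3·18 + 1; back-substituting gives 1 = 52·18 − 17·55, so 18⁻¹ ≡ 52 (mod 55).
For any y ∈ ℤ/55ℤ, x = 52(y − 13) mod 55 satisfies T(x) = 18·52(y − 13) + 13 ≡ y (since 18·52 ≡ 1 mod 55). So every y has a preimage.
Thus T is surjective.
Since T is surjective, we find T⁻¹(46): we need 18x ≡ 46 − 13 ≡ 33 (mod 55). Using 18⁻¹ = 52: x ≡ 52·33 = 1716 = 31·55 + 11, so x = 11.
Check: T(11) = 18·11 + 13 = 211 = 3·55 + 46 ≡ 46 (mod 55).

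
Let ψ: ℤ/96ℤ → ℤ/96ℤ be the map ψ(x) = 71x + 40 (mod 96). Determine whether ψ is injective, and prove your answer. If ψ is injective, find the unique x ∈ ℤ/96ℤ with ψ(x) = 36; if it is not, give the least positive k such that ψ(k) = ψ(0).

4

Suppose ψ(a) = ψ(b) in ℤ/96ℤ. Then 71a + 40 ≡ 71b + 40 (mod 96), hence 71(a − b) ≡ 0 (mod 96).
Since gcd(71, 96) = 1, 71 is invertible modulo 96, thus a − b ≡ 0 (mod 96), i.e. a = b.
Therefore ψ is injective.
We now compute 71⁻¹ mod 96 explicitly. Euclid's algorithm: 96 = 1·71 + 25, 71 = 2·25 + 21, 25 = 1·21 + 4, 21 = 5·4 + 1; back-substituting gives 1 = 23·71 − 17·96, so 71⁻¹ ≡ 23 (mod 96).
Since ψ is injective, we compute ψ⁻¹(36): solve 71x + 40 ≡ 36 (mod 96), i.e. 71x ≡ 92 (mod 96).
Multiplying by 71⁻¹ = 23 gives x ≡ 23·92 = 2116 = 22·96 + 4 ≡ 4 (mod 96).
Check: ψ(4) = 71·4 + 40 = 324 = 3·96 + 36 ≡ 36 (mod 96).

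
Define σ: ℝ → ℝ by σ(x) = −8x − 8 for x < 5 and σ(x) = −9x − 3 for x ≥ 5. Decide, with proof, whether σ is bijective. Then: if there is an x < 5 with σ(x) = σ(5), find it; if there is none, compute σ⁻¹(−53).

Both pieces are strictly decreasing (slopes −8 and −9), so each is injective on its own interval.
The left piece maps (−∞, 5) onto (−48, ∞); the right piece maps [5, ∞) onto (−∞, −48].
Since −48 = −48, the images partition ℝ: σ is injective and surjective, hence bijective.
Because the two images are disjoint, no x < 5 has σ(x) = σ(5), so we compute σ⁻¹(−53): −53 lies in (−∞, −48], so solve −9x − 3 = −53: x = (−53 + 3)/(−9) = 50/9.

50/9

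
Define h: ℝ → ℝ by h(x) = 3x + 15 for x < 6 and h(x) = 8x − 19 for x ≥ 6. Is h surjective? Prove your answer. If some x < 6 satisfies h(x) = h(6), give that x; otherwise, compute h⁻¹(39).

Both pieces are strictly increasing (slopes 3 and 8), so each is injective on its own interval.
The left piece maps (−∞, 6) onto (−∞, 33); the right piece maps [6, ∞) onto [29, ∞).
The union (−∞, 33) ∪ [29, ∞) covers ℝ, so h is surjective.
For the follow-up: the images overlap, so an x < 6 with h(x) = h(6) exists. h(6) = 29; solving 3x + 15 = 29 for x < 6 gives x = (29 − 15)/3 = 14/3.

14/3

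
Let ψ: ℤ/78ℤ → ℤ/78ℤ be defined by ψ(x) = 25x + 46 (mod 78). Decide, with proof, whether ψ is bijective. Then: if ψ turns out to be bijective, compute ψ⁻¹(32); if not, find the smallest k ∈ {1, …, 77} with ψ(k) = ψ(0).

40

If ψ(s) = ψ(t), then 25s ≡ 25t (mod 78). Because gcd(25, 78) = 1, we may cancel 25 to get s ≡ t (mod 78).
We now compute 25⁻¹ mod 78 explicitly. Euclid's algorithm: 78 = 3·25 + 3, 25 = 8·3 + 1; back-substituting gives 1 = 25·25 − 8·78, so 25⁻¹ ≡ 25 (mod 78).
Then y ↦ 25(y − 46) is a two-sided inverse to ψ, so every y ∈ ℤ/78ℤ has a preimage.
So ψ is bijective.
Since ψ is bijective, we find ψ⁻¹(32): we need 25x ≡ 32 − 46 ≡ 64 (mod 78). Using 25⁻¹ = 25: x ≡ 25·64 = 1600 = 20·78 + 40, so x = 40.
Check: ψ(40) = 25·40 + 46 = 1046 = 13·78 + 32 ≡ 32 (mod 78).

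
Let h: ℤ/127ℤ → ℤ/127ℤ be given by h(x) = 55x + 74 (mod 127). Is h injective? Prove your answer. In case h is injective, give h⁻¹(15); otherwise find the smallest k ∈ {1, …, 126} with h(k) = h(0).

119

If h(s) = h(t), then 55s ≡ 55t (mod 127). Because gcd(55, 127) = 1, we may cancel 55 to get s ≡ t (mod 127).
Thus h is injective.
We now compute 55⁻¹ mod 127 explicitly. Euclid's algorithm: 127 = 2·55 + 17, 55 = 3·17 + 4, 17 = 4·4 + 1; back-substituting gives 1 = 97·55 − 42·127, so 55⁻¹ ≡ 97 (mod 127).
Since h is injective, we compute h⁻¹(15): solve 55x + 74 ≡ 15 (mod 127), i.e. 55x ≡ 68 (mod 127).
Multiplying by 55⁻¹ = 97 gives x ≡ 97·68 = 6596 = 51·127 + 119 ≡ 119 (mod 127).
Check: h(119) = 55·119 + 74 = 6619 = 52·127 + 15 ≡ 15 (mod 127).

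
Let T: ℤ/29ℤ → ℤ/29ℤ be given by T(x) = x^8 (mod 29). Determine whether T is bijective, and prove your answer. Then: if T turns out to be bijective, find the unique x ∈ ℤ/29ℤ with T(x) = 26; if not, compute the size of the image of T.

T(2): Repeated squaring mod 29: 2^1 ≡ 2, 2^2 ≡ 2² = 4, 2^4 ≡ 4² = 16, 2^8 ≡ 16² = 256 ≡ 24. So 2^8 ≡ 24 (mod 29).
T(5): Repeated squaring mod 29: 5^1 ≡ 5, 5^2 ≡ 5² = 25, 5^4 ≡ 25² = 625 ≡ 16, 5^8 ≡ 16² = 256 ≡ 24. So 5^8 ≡ 24 (mod 29).
So T(2) = T(5) = 24 while 2 ≠ 5, therefore T is not injective, hence not bijective.
Since T is not bijective, we determine |image(T)|. Computing x^8 mod 29 for each x (by repeated squaring, reducing mod 29 at every step), the values T(0), T(1), …, T(28) are: 0, 1, 24, 7, 25, 24, 23, 7, 20, 20, 25, 16, 1, 16, 23, 23, 16, 1, 16, 25, 20, 20, 7, 23, 24, 25, 7, 24, 1.
The distinct values are {0, 1, 7, 16, 20, 23, 24, 25}; there are 8 of them.

8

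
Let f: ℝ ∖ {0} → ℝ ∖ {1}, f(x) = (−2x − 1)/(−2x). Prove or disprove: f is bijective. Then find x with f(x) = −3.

Suppose f(u) = f(v). Cross-multiplying: (−2u − 1)(−2v) = (−2v − 1)(−2u).
Expanding both sides and cancelling the symmetric terms leaves −2·(u − v) = 0. Since −2 ≠ 0, u = v. So f is injective.
For any y ≠ 1, solving y(−2x) = −2x − 1 for x gives a well-defined x ≠ 0. So f is surjective.
So f is bijective.
Solving f(x) = −3: cross-multiplying gives −2x − 1 = −3(−2x), which rearranges to −8x = 1, so x = −1/8.

-1/8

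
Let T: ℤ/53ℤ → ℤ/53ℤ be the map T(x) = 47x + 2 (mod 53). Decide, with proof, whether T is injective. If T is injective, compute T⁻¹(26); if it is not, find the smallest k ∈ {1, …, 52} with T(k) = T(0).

Suppose T(s) = T(t) in ℤ/53ℤ. Then 47s + 2 ≡ 47t + 2 (mod 53), hence 47(s − t) ≡ 0 (mod 53).
Since gcd(47, 53) = 1, 47 is invertible modulo 53, hence s − t ≡ 0 (mod 53), i.e. s = t.
So T is injective.
We now compute 47⁻¹ mod 53 explicitly. Euclid's algorithm: 53 = 1·47 + 6, 47 = 7·6 + 5, 6 = 1·5 + 1; back-substituting gives 1 = 44·47 − 39·53, so 47⁻¹ ≡ 44 (mod 53).
Since T is injective, we find T⁻¹(26): we need 47x ≡ 26 − 2 ≡ 24 (mod 53). Using 47⁻¹ = 44: x ≡ 44·24 = 1056 = 19·53 + 49, so x = 49.
Check: T(49) = 47·49 + 2 = 2305 = 43·53 + 26 ≡ 26 (mod 53).

49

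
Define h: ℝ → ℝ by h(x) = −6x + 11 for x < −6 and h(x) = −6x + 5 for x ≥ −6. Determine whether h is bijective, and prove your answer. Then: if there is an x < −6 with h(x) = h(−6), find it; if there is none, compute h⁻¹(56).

-15/2

Both pieces are strictly decreasing (slopes −6 and −6), so each is injective on its own interval.
The left piece maps (−∞, −6) onto (47, ∞); the right piece maps [−6, ∞) onto (−∞, 41].
The images leave a gap (47 has no preimage), so h is not surjective, hence not bijective.
Because the two images are disjoint, no x < −6 has h(x) = h(−6), so we compute h⁻¹(56): 56 lies in (47, ∞), so solve −6x + 11 = 56: x = (56 − 11)/(−6) = −15/2.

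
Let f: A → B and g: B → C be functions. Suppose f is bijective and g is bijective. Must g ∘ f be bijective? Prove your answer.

bijective

Injectivity: if g(f(u)) = g(f(v)) then f(u) = f(v) (g injective) so u = v (f injective).
Surjectivity: for c ∈ C pick b with g(b) = c, then a with f(a) = b; then (g ∘ f)(a) = c.
Therefore g ∘ f is bijective.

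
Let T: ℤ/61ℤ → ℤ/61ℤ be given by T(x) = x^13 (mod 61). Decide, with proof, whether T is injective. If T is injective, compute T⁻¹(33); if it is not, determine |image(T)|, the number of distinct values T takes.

Since 61 is prime, the nonzero elements of ℤ/61ℤ form a cyclic group of order 60.
As gcd(13, 60) = 1, raising to the 13th power is a bijection on this group: if a^13 ≡ b^13 then (ab^{−1})^13 = 1, and the only element of order dividing gcd(13, 60) = 1 is 1, so a = b.
With T(0) = 0 this makes T injective on all of ℤ/61ℤ, hence bijective (finite equal-size domain and codomain). In particular T is injective.
Since T is injective, we find the preimage of 33. The inverse of x ↦ x^13 on (ℤ/61ℤ)^× is x ↦ x^37, because 13·37 = 481 = 8·60 + 1 ≡ 1 (mod 60) and x^{60} = 1 for x ≠ 0 (Fermat). So T⁻¹(33) = 33^37 mod 61.
Repeated squaring mod 61: 33^1 ≡ 33, 33^2 ≡ 33² = 1089 ≡ 52, 33^4 ≡ 52² = 2704 ≡ 20, 33^8 ≡ 20² = 400 ≡ 34, 33^16 ≡ 34² = 1156 ≡ 58, 33^32 ≡ 58² = 3364 ≡ 9. Since 37 = 32 + 4 + 1, 33^37 ≡ 9·20·33: 9·20 = 180 ≡ 58, then 58·33 = 1914 ≡ 23. So 33^37 ≡ 23 (mod 61).
Hence T⁻¹(33) = 23.

23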